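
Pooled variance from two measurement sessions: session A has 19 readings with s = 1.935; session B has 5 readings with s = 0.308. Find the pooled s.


s_p = sqrt(((n1-1)*s1^2 + (n2-1)*s2^2) / (n1+n2-2))
numerator = (19-1)*1.935^2 + (5-1)*0.308^2 = 67.39605 + 0.379456 = 67.775506
denominator = 19 + 5 - 2 = 22
s_p^2 = 67.775506 / 22 = 3.0807048
s_p = sqrt(3.0807048) = 1.7552

1.7552


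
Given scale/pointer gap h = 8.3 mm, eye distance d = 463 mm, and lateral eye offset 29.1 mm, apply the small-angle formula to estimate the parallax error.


error = h * offset / d
= 8.3 * 29.1 / 463
= 0.5217

0.5217


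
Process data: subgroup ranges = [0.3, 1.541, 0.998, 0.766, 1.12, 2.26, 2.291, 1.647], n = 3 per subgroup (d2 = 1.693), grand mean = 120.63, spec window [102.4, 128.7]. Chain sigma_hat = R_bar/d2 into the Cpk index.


R_bar = (0.3 + 1.541 + 0.998 + 0.766 + 1.12 + 2.26 + 2.291 + 1.647) / 8 = 1.365375
sigma = R_bar / d2 = 1.365375 / 1.693 = 0.80648258
Cp = (USL - LSL)/(6*sigma) = (128.7 - 102.4)/(6*0.80648258) = 5.4351
Cpu = (128.7 - 120.63)/(3*0.80648258) = 3.3355
Cpl = (120.63 - 102.4)/(3*0.80648258) = 7.5348
Cpk = min(Cpu, Cpl) = 3.3355

3.3355


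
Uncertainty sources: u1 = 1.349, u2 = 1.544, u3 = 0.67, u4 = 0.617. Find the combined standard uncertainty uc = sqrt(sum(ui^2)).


uc = sqrt(1.349^2 + 1.544^2 + 0.67^2 + 0.617^2)
uc = sqrt(5.033326)
uc = 2.2435

2.2435


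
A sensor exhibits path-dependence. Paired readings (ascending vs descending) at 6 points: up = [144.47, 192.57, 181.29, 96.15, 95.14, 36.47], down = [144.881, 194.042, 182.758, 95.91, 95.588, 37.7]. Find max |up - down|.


|144.47 - 144.881| = 0.4110
|192.57 - 194.042| = 1.4720
|181.29 - 182.758| = 1.4680
|96.15 - 95.91| = 0.2400
|95.14 - 95.588| = 0.4480
|36.47 - 37.7| = 1.2300
hysteresis = max(diffs) = 1.4720

1.4720


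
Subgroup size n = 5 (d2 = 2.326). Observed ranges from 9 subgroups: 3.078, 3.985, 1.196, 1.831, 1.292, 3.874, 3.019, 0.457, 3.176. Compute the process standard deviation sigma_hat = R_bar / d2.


R_bar = (3.078 + 3.985 + 1.196 + 1.831 + 1.292 + 3.874 + 3.019 + 0.457 + 3.176) / 9
R_bar = 21.908 / 9 = 2.4342222
sigma_hat = R_bar / d2 = 2.4342222 / 2.326 = 1.0465

1.0465


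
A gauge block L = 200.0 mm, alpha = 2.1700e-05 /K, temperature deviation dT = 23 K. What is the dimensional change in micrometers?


dL = L * alpha * dT
= 200.0 * 2.1700e-05 * 23
= 0.0998200 mm
dL_um = 0.0998200 * 1000 = 99.8200 um

99.8200


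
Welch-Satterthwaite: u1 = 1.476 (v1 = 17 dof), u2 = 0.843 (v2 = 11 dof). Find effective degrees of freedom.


uc = sqrt(u1^2 + u2^2) = sqrt(1.476^2 + 0.843^2) = 1.699772
v_eff = uc^4 / (u1^4/v1 + u2^4/v2)
= 1.699772^4 / (1.476^4/17 + 0.843^4/11)
= 8.3476202 / 0.32509894
v_eff = 25.6772

25.6772


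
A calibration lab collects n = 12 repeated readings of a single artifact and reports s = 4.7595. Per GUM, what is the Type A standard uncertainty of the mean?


u_A = s / sqrt(n)
u_A = 4.7595 / sqrt(12)
u_A = 4.7595 / 3.4641016
u_A = 1.3739

1.3739


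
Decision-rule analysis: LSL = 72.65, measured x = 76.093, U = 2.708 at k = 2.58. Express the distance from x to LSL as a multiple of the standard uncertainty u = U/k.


u = U / k = 2.708 / 2.58 = 1.0496124
margin = |LSL - x| = |72.65 - 76.093| = 3.443
z = margin / u = 3.443 / 1.0496124
z = 3.2803

3.2803


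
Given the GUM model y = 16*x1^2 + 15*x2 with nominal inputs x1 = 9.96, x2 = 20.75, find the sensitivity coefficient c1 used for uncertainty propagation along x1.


y = 16*x1^2 + 15*x2
dy/dx1 = 2*16*x1
Evaluate at x1 = 9.96: c1 = 32 * 9.96
c1 = 318.7200

318.7200


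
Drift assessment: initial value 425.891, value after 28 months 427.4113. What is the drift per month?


rate = (v2 - v1) / months
= (427.4113 - 425.891) / 28
= 1.5203 / 28
= 0.0543

0.0543


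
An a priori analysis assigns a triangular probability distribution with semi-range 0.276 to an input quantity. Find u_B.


u_B = half_width / sqrt(6)
u_B = 0.276 / 2.4494897
u_B = 0.1127

0.1127


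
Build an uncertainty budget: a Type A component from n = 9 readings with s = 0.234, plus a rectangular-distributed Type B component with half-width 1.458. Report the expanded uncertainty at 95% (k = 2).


u_A = s / sqrt(n) = 0.234 / sqrt(9) = 0.078
u_B = half_width / sqrt(3) = 1.458 / sqrt(3) = 0.84177669
uc = sqrt(u_A^2 + u_B^2) = sqrt(0.078^2 + 0.84177669^2) = 0.84538275
U = k * uc = 2 * 0.84538275
U = 1.6908

1.6908


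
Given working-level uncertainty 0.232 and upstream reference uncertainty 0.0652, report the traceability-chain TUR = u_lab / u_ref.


TUR = u_lab / u_ref
= 0.232 / 0.0652
= 3.5583

3.5583


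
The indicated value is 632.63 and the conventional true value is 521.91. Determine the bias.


Systematic error = measured - true
= 632.63 - 521.91
= 110.7200

110.7200


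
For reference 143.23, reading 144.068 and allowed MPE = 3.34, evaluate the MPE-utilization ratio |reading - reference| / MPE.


e = indication - reference = 144.068 - 143.23 = 0.8380
|e| = 0.8380
ratio = |e| / MPE = 0.8380 / 3.34
ratio = 0.2509

0.2509


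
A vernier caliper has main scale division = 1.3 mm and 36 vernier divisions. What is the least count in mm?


LC = MSD / n_div
= 1.3 / 36
= 0.0361

0.0361


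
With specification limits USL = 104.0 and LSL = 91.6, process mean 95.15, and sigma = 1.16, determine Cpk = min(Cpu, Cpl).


Cpu = (USL - mean) / (3*sigma) = (104.0 - 95.15) / (3*1.16) = 2.5431
Cpl = (mean - LSL) / (3*sigma) = (95.15 - 91.6) / (3*1.16) = 1.0201
Cpk = min(Cpu, Cpl) = 1.0201

1.0201


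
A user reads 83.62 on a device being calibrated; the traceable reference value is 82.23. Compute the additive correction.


Correction = standard - reading
= 82.23 - 83.62
= -1.3900

-1.3900


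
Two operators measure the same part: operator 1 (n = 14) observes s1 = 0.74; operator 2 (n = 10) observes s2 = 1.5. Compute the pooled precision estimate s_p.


s_p = sqrt(((n1-1)*s1^2 + (n2-1)*s2^2) / (n1+n2-2))
numerator = (14-1)*0.74^2 + (10-1)*1.5^2 = 7.1188 + 20.25 = 27.3688
denominator = 14 + 10 - 2 = 22
s_p^2 = 27.3688 / 22 = 1.2440364
s_p = sqrt(1.2440364) = 1.1154

1.1154


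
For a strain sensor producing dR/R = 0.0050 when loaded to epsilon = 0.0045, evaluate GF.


GF = (dR/R) / epsilon
= 0.0050 / 0.0045
= 1.1111

1.1111


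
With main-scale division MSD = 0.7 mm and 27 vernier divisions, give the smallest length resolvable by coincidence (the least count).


LC = MSD / n_div
= 0.7 / 27
= 0.0259

0.0259


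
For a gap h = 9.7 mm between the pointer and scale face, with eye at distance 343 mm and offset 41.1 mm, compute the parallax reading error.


error = h * offset / d
= 9.7 * 41.1 / 343
= 1.1623

1.1623


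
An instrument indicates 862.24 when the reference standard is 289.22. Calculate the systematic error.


Systematic error = measured - true
= 862.24 - 289.22
= 573.0200

573.0200


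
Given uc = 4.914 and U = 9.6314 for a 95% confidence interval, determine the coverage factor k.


k = U / uc
k = 9.6314 / 4.914
k = 1.96

1.96


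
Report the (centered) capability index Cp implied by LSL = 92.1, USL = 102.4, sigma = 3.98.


Cp = (USL - LSL) / (6 * sigma)
= (102.4 - 92.1) / (6 * 3.98)
= 10.3000 / 23.8800
= 0.4313

0.4313


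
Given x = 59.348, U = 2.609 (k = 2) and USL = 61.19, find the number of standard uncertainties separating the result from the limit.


u = U / k = 2.609 / 2 = 1.3045
margin = |USL - x| = |61.19 - 59.348| = 1.842
z = margin / u = 1.842 / 1.3045
z = 1.4120

1.4120


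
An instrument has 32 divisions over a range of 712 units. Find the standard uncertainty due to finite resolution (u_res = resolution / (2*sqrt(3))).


resolution = range / divisions
resolution = 712 / 32 = 22.25
u_res = resolution / (2*sqrt(3))
u_res = 22.25 / 3.4641016
u_res = 6.4230

6.4230


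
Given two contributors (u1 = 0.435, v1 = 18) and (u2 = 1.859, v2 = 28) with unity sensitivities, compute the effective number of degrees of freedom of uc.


uc = sqrt(u1^2 + u2^2) = sqrt(0.435^2 + 1.859^2) = 1.9092161
v_eff = uc^4 / (u1^4/v1 + u2^4/v2)
= 1.9092161^4 / (0.435^4/18 + 1.859^4/28)
= 13.286799 / 0.428529
v_eff = 31.0056

31.0056


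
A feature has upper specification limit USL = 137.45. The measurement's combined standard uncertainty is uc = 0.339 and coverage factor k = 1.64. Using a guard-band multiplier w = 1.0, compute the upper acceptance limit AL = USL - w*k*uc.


U = k * uc = 1.64 * 0.339 = 0.55596
guard band g = w * U = 1.0 * 0.55596 = 0.55596
AL = USL - g = 137.45 - 0.55596
AL = 136.8940

136.8940


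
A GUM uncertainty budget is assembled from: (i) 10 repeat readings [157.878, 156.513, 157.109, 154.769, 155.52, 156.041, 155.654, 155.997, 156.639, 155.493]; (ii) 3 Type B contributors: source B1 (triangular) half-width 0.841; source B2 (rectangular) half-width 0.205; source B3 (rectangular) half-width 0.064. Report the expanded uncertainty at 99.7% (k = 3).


mean = (157.878 + 156.513 + 157.109 + 154.769 + 155.52 + 156.041 + 155.654 + 155.997 + 156.639 + 155.493) / 10 = 156.1613
s = sqrt(sum((x - mean)^2)/(n-1)) = 0.9001416
u_A = s / sqrt(n) = 0.9001416 / sqrt(10) = 0.28464977
u_B1 = 0.841 / sqrt(6) = 0.34333681
u_B2 = 0.205 / sqrt(3) = 0.11835681
u_B3 = 0.064 / sqrt(3) = 0.036950417
uc = sqrt(0.28464977^2 + 0.34333681^2 + 0.11835681^2 + 0.036950417^2) = 0.46290315
U = k * uc = 3 * 0.46290315
U = 1.3887

1.3887


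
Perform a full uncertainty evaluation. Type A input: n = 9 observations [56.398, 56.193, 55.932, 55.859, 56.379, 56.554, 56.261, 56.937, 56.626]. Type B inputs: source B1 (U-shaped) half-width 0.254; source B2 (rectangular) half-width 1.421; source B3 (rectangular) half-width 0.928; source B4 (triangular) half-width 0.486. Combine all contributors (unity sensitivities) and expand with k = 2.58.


mean = (56.398 + 56.193 + 55.932 + 55.859 + 56.379 + 56.554 + 56.261 + 56.937 + 56.626) / 9 = 56.34877778
s = sqrt(sum((x - mean)^2)/(n-1)) = 0.33798438
u_A = s / sqrt(n) = 0.33798438 / sqrt(9) = 0.11266146
u_B1 = 0.254 / sqrt(2) = 0.17960512
u_B2 = 1.421 / sqrt(3) = 0.82041473
u_B3 = 0.928 / sqrt(3) = 0.53578105
u_B4 = 0.486 / sqrt(6) = 0.19840867
uc = sqrt(0.11266146^2 + 0.17960512^2 + 0.82041473^2 + 0.53578105^2 + 0.19840867^2) = 1.0219874
U = k * uc = 2.58 * 1.0219874
U = 2.6367

2.6367


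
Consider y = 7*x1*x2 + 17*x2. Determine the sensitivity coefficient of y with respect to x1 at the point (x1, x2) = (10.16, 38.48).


y = 7*x1*x2 + 17*x2
dy/dx1 = 7*x2
Evaluate at x2 = 38.48: c1 = 7 * 38.48
c1 = 269.3600

269.3600


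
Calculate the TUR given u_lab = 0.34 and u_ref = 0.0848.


TUR = u_lab / u_ref
= 0.34 / 0.0848
= 4.0094

4.0094


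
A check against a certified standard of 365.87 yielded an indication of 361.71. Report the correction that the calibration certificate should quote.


Correction = standard - reading
= 365.87 - 361.71
= 4.1600

4.1600


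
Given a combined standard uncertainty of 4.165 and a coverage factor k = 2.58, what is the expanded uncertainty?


U = k * uc
U = 2.58 * 4.165
U = 10.7457

10.7457


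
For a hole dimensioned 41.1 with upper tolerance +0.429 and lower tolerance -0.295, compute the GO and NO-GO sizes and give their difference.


GO = nominal - lower_tol (smallest hole = maximum material condition)
GO = 41.1 - 0.295 = 40.805
NO-GO = nominal + upper_tol (largest hole = least material condition)
NO-GO = 41.1 + 0.429 = 41.529
spread = NO-GO - GO = 41.529 - 40.805 = 0.7240

0.7240


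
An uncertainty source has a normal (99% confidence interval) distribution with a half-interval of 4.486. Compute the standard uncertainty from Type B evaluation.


u_B = half_width / 2.576
u_B = 4.486 / 2.576
u_B = 1.7415

1.7415


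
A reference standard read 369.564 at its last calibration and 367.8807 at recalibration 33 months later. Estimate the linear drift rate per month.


rate = (v2 - v1) / months
= (367.8807 - 369.564) / 33
= -1.6833 / 33
= -0.0510

-0.0510


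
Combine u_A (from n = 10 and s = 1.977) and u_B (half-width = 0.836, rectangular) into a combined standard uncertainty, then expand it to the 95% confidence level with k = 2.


u_A = s / sqrt(n) = 1.977 / sqrt(10) = 0.62518229
u_B = half_width / sqrt(3) = 0.836 / sqrt(3) = 0.48266483
uc = sqrt(u_A^2 + u_B^2) = sqrt(0.62518229^2 + 0.48266483^2) = 0.78982165
U = k * uc = 2 * 0.78982165
U = 1.5796

1.5796


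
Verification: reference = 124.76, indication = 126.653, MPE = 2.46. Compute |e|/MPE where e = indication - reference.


e = indication - reference = 126.653 - 124.76 = 1.8930
|e| = 1.8930
ratio = |e| / MPE = 1.8930 / 2.46
ratio = 0.7695

0.7695


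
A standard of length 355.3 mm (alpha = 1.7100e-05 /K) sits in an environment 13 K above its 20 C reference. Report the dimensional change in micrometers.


dL = L * alpha * dT
= 355.3 * 1.7100e-05 * 13
= 0.0789832 mm
dL_um = 0.0789832 * 1000 = 78.9832 um

78.9832


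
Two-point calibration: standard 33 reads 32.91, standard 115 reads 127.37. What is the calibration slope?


slope = (y2 - y1) / (x2 - x1)
= (127.37 - 32.91) / (115 - 33)
= 94.4600 / 82
= 1.1520

1.1520


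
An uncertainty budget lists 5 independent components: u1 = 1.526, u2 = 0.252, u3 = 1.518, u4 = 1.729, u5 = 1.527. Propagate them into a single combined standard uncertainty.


uc = sqrt(1.526^2 + 0.252^2 + 1.518^2 + 1.729^2 + 1.527^2)
uc = sqrt(10.017674)
uc = 3.1651

3.1651


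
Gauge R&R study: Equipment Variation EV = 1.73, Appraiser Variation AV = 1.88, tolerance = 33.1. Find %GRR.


GRR = sqrt(EV^2 + AV^2) = sqrt(1.73^2 + 1.88^2) = 2.5548581
%GRR = GRR / tol * 100 = 2.5548581 / 33.1 * 100
%GRR = 7.7186

7.7186


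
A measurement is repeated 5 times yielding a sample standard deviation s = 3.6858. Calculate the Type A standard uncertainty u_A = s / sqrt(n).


u_A = s / sqrt(n)
u_A = 3.6858 / sqrt(5)
u_A = 3.6858 / 2.236068
u_A = 1.6483

1.6483


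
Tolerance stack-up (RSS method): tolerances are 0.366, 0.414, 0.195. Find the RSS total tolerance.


RSS = sqrt(0.366^2 + 0.414^2 + 0.195^2)
= sqrt(0.343377)
= 0.5860

0.5860


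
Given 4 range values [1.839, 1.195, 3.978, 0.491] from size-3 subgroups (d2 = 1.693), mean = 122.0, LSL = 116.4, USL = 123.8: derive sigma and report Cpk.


R_bar = (1.839 + 1.195 + 3.978 + 0.491) / 4 = 1.87575
sigma = R_bar / d2 = 1.87575 / 1.693 = 1.1079445
Cp = (USL - LSL)/(6*sigma) = (123.8 - 116.4)/(6*1.1079445) = 1.1132
Cpu = (123.8 - 122.0)/(3*1.1079445) = 0.5415
Cpl = (122.0 - 116.4)/(3*1.1079445) = 1.6848
Cpk = min(Cpu, Cpl) = 0.5415

0.5415


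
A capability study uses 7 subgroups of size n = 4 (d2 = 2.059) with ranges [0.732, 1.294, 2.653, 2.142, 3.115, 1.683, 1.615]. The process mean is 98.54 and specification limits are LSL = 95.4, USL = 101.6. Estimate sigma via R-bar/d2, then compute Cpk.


R_bar = (0.732 + 1.294 + 2.653 + 2.142 + 3.115 + 1.683 + 1.615) / 7 = 1.8905714
sigma = R_bar / d2 = 1.8905714 / 2.059 = 0.91819883
Cp = (USL - LSL)/(6*sigma) = (101.6 - 95.4)/(6*0.91819883) = 1.1254
Cpu = (101.6 - 98.54)/(3*0.91819883) = 1.1109
Cpl = (98.54 - 95.4)/(3*0.91819883) = 1.1399
Cpk = min(Cpu, Cpl) = 1.1109

1.1109


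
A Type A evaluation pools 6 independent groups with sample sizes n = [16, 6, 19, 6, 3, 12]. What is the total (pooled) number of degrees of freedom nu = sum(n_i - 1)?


nu = sum_i (n_i - 1)
nu = ((16 - 1) + (6 - 1) + (19 - 1) + (6 - 1) + (3 - 1) + (12 - 1))
nu = 15 + 5 + 18 + 5 + 2 + 11
nu = 56

56


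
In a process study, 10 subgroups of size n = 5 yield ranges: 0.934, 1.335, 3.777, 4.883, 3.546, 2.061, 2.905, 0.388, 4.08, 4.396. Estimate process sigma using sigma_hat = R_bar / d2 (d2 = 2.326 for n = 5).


R_bar = (0.934 + 1.335 + 3.777 + 4.883 + 3.546 + 2.061 + 2.905 + 0.388 + 4.08 + 4.396) / 10
R_bar = 28.305 / 10 = 2.8305
sigma_hat = R_bar / d2 = 2.8305 / 2.326 = 1.2169

1.2169


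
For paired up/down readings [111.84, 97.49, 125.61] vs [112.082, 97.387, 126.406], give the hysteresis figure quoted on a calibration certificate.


|111.84 - 112.082| = 0.2420
|97.49 - 97.387| = 0.1030
|125.61 - 126.406| = 0.7960
hysteresis = max(diffs) = 0.7960

0.7960


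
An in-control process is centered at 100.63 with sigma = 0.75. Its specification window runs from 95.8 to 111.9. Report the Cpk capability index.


Cpu = (USL - mean) / (3*sigma) = (111.9 - 100.63) / (3*0.75) = 5.0089
Cpl = (mean - LSL) / (3*sigma) = (100.63 - 95.8) / (3*0.75) = 2.1467
Cpk = min(Cpu, Cpl) = 2.1467

2.1467


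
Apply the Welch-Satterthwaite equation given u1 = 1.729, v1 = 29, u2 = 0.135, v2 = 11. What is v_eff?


uc = sqrt(u1^2 + u2^2) = sqrt(1.729^2 + 0.135^2) = 1.7342624
v_eff = uc^4 / (u1^4/v1 + u2^4/v2)
= 1.7342624^4 / (1.729^4/29 + 0.135^4/11)
= 9.0460552 / 0.30819425
v_eff = 29.3518

29.3518


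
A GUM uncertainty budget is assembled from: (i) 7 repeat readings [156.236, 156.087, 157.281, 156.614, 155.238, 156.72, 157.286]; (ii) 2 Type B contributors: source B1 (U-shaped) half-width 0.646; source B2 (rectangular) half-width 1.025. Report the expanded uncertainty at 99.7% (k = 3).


mean = (156.236 + 156.087 + 157.281 + 156.614 + 155.238 + 156.72 + 157.286) / 7 = 156.4945714
s = sqrt(sum((x - mean)^2)/(n-1)) = 0.72132467
u_A = s / sqrt(n) = 0.72132467 / sqrt(7) = 0.2726351
u_B1 = 0.646 / sqrt(2) = 0.45679098
u_B2 = 1.025 / sqrt(3) = 0.59178403
uc = sqrt(0.2726351^2 + 0.45679098^2 + 0.59178403^2) = 0.79573629
U = k * uc = 3 * 0.79573629
U = 2.3872

2.3872


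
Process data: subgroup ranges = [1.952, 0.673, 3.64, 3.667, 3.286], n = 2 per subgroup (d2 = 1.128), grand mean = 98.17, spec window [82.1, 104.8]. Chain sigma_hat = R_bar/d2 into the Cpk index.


R_bar = (1.952 + 0.673 + 3.64 + 3.667 + 3.286) / 5 = 2.6436
sigma = R_bar / d2 = 2.6436 / 1.128 = 2.343617
Cp = (USL - LSL)/(6*sigma) = (104.8 - 82.1)/(6*2.343617) = 1.6143
Cpu = (104.8 - 98.17)/(3*2.343617) = 0.9430
Cpl = (98.17 - 82.1)/(3*2.343617) = 2.2856
Cpk = min(Cpu, Cpl) = 0.9430

0.9430


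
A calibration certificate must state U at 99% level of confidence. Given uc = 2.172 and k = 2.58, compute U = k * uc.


U = k * uc
U = 2.58 * 2.172
U = 5.6038

5.6038


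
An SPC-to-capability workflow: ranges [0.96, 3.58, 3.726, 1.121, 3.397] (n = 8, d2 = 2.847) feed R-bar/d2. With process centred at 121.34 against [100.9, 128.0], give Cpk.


R_bar = (0.96 + 3.58 + 3.726 + 1.121 + 3.397) / 5 = 2.5568
sigma = R_bar / d2 = 2.5568 / 2.847 = 0.89806814
Cp = (USL - LSL)/(6*sigma) = (128.0 - 100.9)/(6*0.89806814) = 5.0293
Cpu = (128.0 - 121.34)/(3*0.89806814) = 2.4720
Cpl = (121.34 - 100.9)/(3*0.89806814) = 7.5867
Cpk = min(Cpu, Cpl) = 2.4720

2.4720


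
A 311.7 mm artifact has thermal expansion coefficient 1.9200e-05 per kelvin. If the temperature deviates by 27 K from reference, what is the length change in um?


dL = L * alpha * dT
= 311.7 * 1.9200e-05 * 27
= 0.1615853 mm
dL_um = 0.1615853 * 1000 = 161.5853 um

161.5853


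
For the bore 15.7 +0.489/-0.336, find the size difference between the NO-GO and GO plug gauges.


GO = nominal - lower_tol (smallest hole = maximum material condition)
GO = 15.7 - 0.336 = 15.364
NO-GO = nominal + upper_tol (largest hole = least material condition)
NO-GO = 15.7 + 0.489 = 16.189
spread = NO-GO - GO = 16.189 - 15.364 = 0.8250

0.8250


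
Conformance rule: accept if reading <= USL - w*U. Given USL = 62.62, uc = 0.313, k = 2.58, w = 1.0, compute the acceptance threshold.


U = k * uc = 2.58 * 0.313 = 0.80754
guard band g = w * U = 1.0 * 0.80754 = 0.80754
AL = USL - g = 62.62 - 0.80754
AL = 61.8125

61.8125


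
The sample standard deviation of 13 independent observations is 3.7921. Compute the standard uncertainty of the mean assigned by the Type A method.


u_A = s / sqrt(n)
u_A = 3.7921 / sqrt(13)
u_A = 3.7921 / 3.6055513
u_A = 1.0517

1.0517


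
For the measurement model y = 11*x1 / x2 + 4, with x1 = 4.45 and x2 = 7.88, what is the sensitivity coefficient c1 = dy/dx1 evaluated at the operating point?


y = 11*x1 / x2 + 4
dy/dx1 = 11/x2
Evaluate at x2 = 7.88: c1 = 11 / 7.88
c1 = 1.3959

1.3959


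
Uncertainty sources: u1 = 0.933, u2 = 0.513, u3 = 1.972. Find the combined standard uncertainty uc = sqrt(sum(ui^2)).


uc = sqrt(0.933^2 + 0.513^2 + 1.972^2)
uc = sqrt(5.022442)
uc = 2.2411

2.2411


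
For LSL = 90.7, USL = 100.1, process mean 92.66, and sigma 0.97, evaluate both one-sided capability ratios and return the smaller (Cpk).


Cpu = (USL - mean) / (3*sigma) = (100.1 - 92.66) / (3*0.97) = 2.5567
Cpl = (mean - LSL) / (3*sigma) = (92.66 - 90.7) / (3*0.97) = 0.6735
Cpk = min(Cpu, Cpl) = 0.6735

0.6735


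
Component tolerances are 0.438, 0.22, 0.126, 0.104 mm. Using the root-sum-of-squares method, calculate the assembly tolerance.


RSS = sqrt(0.438^2 + 0.22^2 + 0.126^2 + 0.104^2)
= sqrt(0.266936)
= 0.5167

0.5167


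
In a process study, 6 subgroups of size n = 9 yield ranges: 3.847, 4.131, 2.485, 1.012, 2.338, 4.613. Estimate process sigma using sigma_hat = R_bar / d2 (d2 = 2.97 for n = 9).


R_bar = (3.847 + 4.131 + 2.485 + 1.012 + 2.338 + 4.613) / 6
R_bar = 18.426 / 6 = 3.071
sigma_hat = R_bar / d2 = 3.071 / 2.97 = 1.0340

1.0340


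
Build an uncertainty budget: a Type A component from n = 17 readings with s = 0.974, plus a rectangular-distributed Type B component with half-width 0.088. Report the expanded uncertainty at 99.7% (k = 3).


u_A = s / sqrt(n) = 0.974 / sqrt(17) = 0.2362297
u_B = half_width / sqrt(3) = 0.088 / sqrt(3) = 0.050806824
uc = sqrt(u_A^2 + u_B^2) = sqrt(0.2362297^2 + 0.050806824^2) = 0.24163155
U = k * uc = 3 * 0.24163155
U = 0.7249

0.7249


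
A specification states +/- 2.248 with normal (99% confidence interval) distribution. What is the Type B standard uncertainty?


u_B = half_width / 2.576
u_B = 2.248 / 2.576
u_B = 0.8727

0.8727


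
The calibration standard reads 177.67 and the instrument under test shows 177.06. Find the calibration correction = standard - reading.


Correction = standard - reading
= 177.67 - 177.06
= 0.6100

0.6100


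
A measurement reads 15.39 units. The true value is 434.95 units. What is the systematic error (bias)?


Systematic error = measured - true
= 15.39 - 434.95
= -419.5600

-419.5600


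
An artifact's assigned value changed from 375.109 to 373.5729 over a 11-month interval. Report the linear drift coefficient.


rate = (v2 - v1) / months
= (373.5729 - 375.109) / 11
= -1.5361 / 11
= -0.1396

-0.1396


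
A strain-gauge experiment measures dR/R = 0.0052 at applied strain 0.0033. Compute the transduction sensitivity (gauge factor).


GF = (dR/R) / epsilon
= 0.0052 / 0.0033
= 1.5758

1.5758


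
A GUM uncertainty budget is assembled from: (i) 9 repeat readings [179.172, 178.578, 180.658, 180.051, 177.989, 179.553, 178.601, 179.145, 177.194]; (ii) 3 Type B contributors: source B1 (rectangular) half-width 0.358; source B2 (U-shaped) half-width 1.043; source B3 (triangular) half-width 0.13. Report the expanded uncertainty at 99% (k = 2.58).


mean = (179.172 + 178.578 + 180.658 + 180.051 + 177.989 + 179.553 + 178.601 + 179.145 + 177.194) / 9 = 178.9934444
s = sqrt(sum((x - mean)^2)/(n-1)) = 1.050633
u_A = s / sqrt(n) = 1.050633 / sqrt(9) = 0.350211
u_B1 = 0.358 / sqrt(3) = 0.2066914
u_B2 = 1.043 / sqrt(2) = 0.73751237
u_B3 = 0.13 / sqrt(6) = 0.053072278
uc = sqrt(0.350211^2 + 0.2066914^2 + 0.73751237^2 + 0.053072278^2) = 0.84386625
U = k * uc = 2.58 * 0.84386625
U = 2.1772

2.1772


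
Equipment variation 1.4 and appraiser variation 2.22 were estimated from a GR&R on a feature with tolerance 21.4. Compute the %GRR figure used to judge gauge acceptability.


GRR = sqrt(EV^2 + AV^2) = sqrt(1.4^2 + 2.22^2) = 2.6245762
%GRR = GRR / tol * 100 = 2.6245762 / 21.4 * 100
%GRR = 12.2644

12.2644


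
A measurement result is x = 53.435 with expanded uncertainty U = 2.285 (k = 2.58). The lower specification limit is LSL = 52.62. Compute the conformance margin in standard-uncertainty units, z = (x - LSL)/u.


u = U / k = 2.285 / 2.58 = 0.88565891
margin = |LSL - x| = |52.62 - 53.435| = 0.815
z = margin / u = 0.815 / 0.88565891
z = 0.9202

0.9202


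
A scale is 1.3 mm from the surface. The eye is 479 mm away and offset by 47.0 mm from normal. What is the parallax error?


error = h * offset / d
= 1.3 * 47.0 / 479
= 0.1276

0.1276


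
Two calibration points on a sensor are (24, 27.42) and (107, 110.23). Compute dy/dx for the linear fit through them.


slope = (y2 - y1) / (x2 - x1)
= (110.23 - 27.42) / (107 - 24)
= 82.8100 / 83
= 0.9977

0.9977


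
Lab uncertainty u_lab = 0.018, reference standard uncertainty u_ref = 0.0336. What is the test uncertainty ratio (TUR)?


TUR = u_lab / u_ref
= 0.018 / 0.0336
= 0.5357

0.5357


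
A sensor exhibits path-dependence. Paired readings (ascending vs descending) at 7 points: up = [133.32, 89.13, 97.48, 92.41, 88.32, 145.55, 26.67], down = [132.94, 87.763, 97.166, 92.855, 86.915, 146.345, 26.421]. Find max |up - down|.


|133.32 - 132.94| = 0.3800
|89.13 - 87.763| = 1.3670
|97.48 - 97.166| = 0.3140
|92.41 - 92.855| = 0.4450
|88.32 - 86.915| = 1.4050
|145.55 - 146.345| = 0.7950
|26.67 - 26.421| = 0.2490
hysteresis = max(diffs) = 1.4050

1.4050


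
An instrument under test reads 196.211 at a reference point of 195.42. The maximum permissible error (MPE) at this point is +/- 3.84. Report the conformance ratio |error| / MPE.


e = indication - reference = 196.211 - 195.42 = 0.7910
|e| = 0.7910
ratio = |e| / MPE = 0.7910 / 3.84
ratio = 0.2060

0.2060


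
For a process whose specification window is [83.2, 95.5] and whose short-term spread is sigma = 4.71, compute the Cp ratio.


Cp = (USL - LSL) / (6 * sigma)
= (95.5 - 83.2) / (6 * 4.71)
= 12.3000 / 28.2600
= 0.4352

0.4352


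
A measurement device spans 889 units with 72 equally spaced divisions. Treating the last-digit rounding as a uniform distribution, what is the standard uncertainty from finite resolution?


resolution = range / divisions
resolution = 889 / 72 = 12.347222
u_res = resolution / (2*sqrt(3))
u_res = 12.347222 / 3.4641016
u_res = 3.5643

3.5643


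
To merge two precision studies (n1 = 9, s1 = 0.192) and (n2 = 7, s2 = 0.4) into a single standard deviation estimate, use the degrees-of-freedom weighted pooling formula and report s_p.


s_p = sqrt(((n1-1)*s1^2 + (n2-1)*s2^2) / (n1+n2-2))
numerator = (9-1)*0.192^2 + (7-1)*0.4^2 = 0.294912 + 0.96 = 1.254912
denominator = 9 + 7 - 2 = 14
s_p^2 = 1.254912 / 14 = 0.089636571
s_p = sqrt(0.089636571) = 0.2994

0.2994


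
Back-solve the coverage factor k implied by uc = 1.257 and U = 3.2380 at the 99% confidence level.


k = U / uc
k = 3.2380 / 1.257
k = 2.576

2.576


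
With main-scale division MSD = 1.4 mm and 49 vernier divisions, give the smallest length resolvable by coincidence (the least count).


LC = MSD / n_div
= 1.4 / 49
= 0.0286

0.0286


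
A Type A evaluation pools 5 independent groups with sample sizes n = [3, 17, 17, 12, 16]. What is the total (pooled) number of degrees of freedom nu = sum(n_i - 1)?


nu = sum_i (n_i - 1)
nu = ((3 - 1) + (17 - 1) + (17 - 1) + (12 - 1) + (16 - 1))
nu = 2 + 16 + 16 + 11 + 15
nu = 60

60


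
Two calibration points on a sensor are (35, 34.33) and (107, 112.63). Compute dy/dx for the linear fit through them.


slope = (y2 - y1) / (x2 - x1)
= (112.63 - 34.33) / (107 - 35)
= 78.3000 / 72
= 1.0875

1.0875


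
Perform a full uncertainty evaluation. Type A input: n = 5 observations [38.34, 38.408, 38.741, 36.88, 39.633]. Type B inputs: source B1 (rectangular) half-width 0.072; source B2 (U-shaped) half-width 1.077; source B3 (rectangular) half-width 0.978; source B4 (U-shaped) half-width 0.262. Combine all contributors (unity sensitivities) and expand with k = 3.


mean = (38.34 + 38.408 + 38.741 + 36.88 + 39.633) / 5 = 38.4004
s = sqrt(sum((x - mean)^2)/(n-1)) = 0.99380999
u_A = s / sqrt(n) = 0.99380999 / sqrt(5) = 0.44444534
u_B1 = 0.072 / sqrt(3) = 0.041569219
u_B2 = 1.077 / sqrt(2) = 0.761554
u_B3 = 0.978 / sqrt(3) = 0.56464856
u_B4 = 0.262 / sqrt(2) = 0.18526198
uc = sqrt(0.44444534^2 + 0.041569219^2 + 0.761554^2 + 0.56464856^2 + 0.18526198^2) = 1.0641307
U = k * uc = 3 * 1.0641307
U = 3.1924

3.1924


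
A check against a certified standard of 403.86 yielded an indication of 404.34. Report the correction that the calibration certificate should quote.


Correction = standard - reading
= 403.86 - 404.34
= -0.4800

-0.4800


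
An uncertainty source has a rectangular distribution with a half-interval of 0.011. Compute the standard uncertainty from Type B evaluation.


u_B = half_width / sqrt(3)
u_B = 0.011 / 1.7320508
u_B = 0.0064

0.0064


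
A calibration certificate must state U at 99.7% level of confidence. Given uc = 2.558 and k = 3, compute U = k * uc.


U = k * uc
U = 3 * 2.558
U = 7.6740

7.6740


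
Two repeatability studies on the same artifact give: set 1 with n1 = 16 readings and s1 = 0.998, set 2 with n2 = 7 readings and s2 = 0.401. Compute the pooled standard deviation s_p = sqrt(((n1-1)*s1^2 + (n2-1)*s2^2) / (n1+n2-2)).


s_p = sqrt(((n1-1)*s1^2 + (n2-1)*s2^2) / (n1+n2-2))
numerator = (16-1)*0.998^2 + (7-1)*0.401^2 = 14.94006 + 0.964806 = 15.904866
denominator = 16 + 7 - 2 = 21
s_p^2 = 15.904866 / 21 = 0.75737457
s_p = sqrt(0.75737457) = 0.8703

0.8703


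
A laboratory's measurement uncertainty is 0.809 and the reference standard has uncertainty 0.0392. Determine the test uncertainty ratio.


TUR = u_lab / u_ref
= 0.809 / 0.0392
= 20.6378

20.6378


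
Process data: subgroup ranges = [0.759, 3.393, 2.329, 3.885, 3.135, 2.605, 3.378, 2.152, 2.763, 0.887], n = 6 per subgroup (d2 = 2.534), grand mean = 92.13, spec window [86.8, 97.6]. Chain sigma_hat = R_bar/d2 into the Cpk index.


R_bar = (0.759 + 3.393 + 2.329 + 3.885 + 3.135 + 2.605 + 3.378 + 2.152 + 2.763 + 0.887) / 10 = 2.5286
sigma = R_bar / d2 = 2.5286 / 2.534 = 0.99786898
Cp = (USL - LSL)/(6*sigma) = (97.6 - 86.8)/(6*0.99786898) = 1.8038
Cpu = (97.6 - 92.13)/(3*0.99786898) = 1.8272
Cpl = (92.13 - 86.8)/(3*0.99786898) = 1.7805
Cpk = min(Cpu, Cpl) = 1.7805

1.7805


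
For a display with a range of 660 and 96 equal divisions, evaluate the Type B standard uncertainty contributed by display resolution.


resolution = range / divisions
resolution = 660 / 96 = 6.875
u_res = resolution / (2*sqrt(3))
u_res = 6.875 / 3.4641016
u_res = 1.9846

1.9846


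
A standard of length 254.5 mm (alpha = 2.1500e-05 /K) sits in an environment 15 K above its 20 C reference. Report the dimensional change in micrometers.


dL = L * alpha * dT
= 254.5 * 2.1500e-05 * 15
= 0.0820763 mm
dL_um = 0.0820763 * 1000 = 82.0763 um

82.0763


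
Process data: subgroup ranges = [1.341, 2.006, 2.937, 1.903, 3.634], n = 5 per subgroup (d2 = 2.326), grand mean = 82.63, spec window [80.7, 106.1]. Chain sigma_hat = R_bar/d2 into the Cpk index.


R_bar = (1.341 + 2.006 + 2.937 + 1.903 + 3.634) / 5 = 2.3642
sigma = R_bar / d2 = 2.3642 / 2.326 = 1.016423
Cp = (USL - LSL)/(6*sigma) = (106.1 - 80.7)/(6*1.016423) = 4.1649
Cpu = (106.1 - 82.63)/(3*1.016423) = 7.6969
Cpl = (82.63 - 80.7)/(3*1.016423) = 0.6329
Cpk = min(Cpu, Cpl) = 0.6329

0.6329


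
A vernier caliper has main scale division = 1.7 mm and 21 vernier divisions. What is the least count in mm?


LC = MSD / n_div
= 1.7 / 21
= 0.0810

0.0810


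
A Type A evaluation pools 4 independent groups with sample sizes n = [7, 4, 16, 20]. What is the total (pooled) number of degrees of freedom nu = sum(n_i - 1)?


nu = sum_i (n_i - 1)
nu = ((7 - 1) + (4 - 1) + (16 - 1) + (20 - 1))
nu = 6 + 3 + 15 + 19
nu = 43

43


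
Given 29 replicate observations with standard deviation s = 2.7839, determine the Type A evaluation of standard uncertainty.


u_A = s / sqrt(n)
u_A = 2.7839 / sqrt(29)
u_A = 2.7839 / 5.3851648
u_A = 0.5170

0.5170


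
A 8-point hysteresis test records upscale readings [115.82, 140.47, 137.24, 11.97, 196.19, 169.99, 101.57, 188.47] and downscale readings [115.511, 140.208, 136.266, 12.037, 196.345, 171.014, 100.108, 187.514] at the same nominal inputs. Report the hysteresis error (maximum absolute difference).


|115.82 - 115.511| = 0.3090
|140.47 - 140.208| = 0.2620
|137.24 - 136.266| = 0.9740
|11.97 - 12.037| = 0.0670
|196.19 - 196.345| = 0.1550
|169.99 - 171.014| = 1.0240
|101.57 - 100.108| = 1.4620
|188.47 - 187.514| = 0.9560
hysteresis = max(diffs) = 1.4620

1.4620


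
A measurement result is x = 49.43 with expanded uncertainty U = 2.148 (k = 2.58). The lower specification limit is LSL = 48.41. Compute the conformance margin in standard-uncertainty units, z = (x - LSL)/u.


u = U / k = 2.148 / 2.58 = 0.83255814
margin = |LSL - x| = |48.41 - 49.43| = 1.02
z = margin / u = 1.02 / 0.83255814
z = 1.2251

1.2251


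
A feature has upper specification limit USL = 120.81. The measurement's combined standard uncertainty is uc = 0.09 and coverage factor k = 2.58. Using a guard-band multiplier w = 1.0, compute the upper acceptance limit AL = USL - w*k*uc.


U = k * uc = 2.58 * 0.09 = 0.2322
guard band g = w * U = 1.0 * 0.2322 = 0.2322
AL = USL - g = 120.81 - 0.2322
AL = 120.5778

120.5778


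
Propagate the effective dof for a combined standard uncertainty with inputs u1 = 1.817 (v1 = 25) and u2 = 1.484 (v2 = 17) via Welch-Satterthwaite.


uc = sqrt(u1^2 + u2^2) = sqrt(1.817^2 + 1.484^2) = 2.3460062
v_eff = uc^4 / (u1^4/v1 + u2^4/v2)
= 2.3460062^4 / (1.817^4/25 + 1.484^4/17)
= 30.29121 / 0.72128327
v_eff = 41.9963

41.9963


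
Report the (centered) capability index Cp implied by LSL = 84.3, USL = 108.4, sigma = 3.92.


Cp = (USL - LSL) / (6 * sigma)
= (108.4 - 84.3) / (6 * 3.92)
= 24.1000 / 23.5200
= 1.0247

1.0247


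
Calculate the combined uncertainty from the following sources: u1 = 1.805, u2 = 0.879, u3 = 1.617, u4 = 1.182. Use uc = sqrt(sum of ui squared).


uc = sqrt(1.805^2 + 0.879^2 + 1.617^2 + 1.182^2)
uc = sqrt(8.042479)
uc = 2.8359

2.8359


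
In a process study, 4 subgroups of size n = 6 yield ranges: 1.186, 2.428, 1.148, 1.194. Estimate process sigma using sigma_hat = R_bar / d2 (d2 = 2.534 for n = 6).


R_bar = (1.186 + 2.428 + 1.148 + 1.194) / 4
R_bar = 5.956 / 4 = 1.489
sigma_hat = R_bar / d2 = 1.489 / 2.534 = 0.5876

0.5876


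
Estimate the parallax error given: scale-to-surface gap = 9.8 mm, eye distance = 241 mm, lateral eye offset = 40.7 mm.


error = h * offset / d
= 9.8 * 40.7 / 241
= 1.6550

1.6550


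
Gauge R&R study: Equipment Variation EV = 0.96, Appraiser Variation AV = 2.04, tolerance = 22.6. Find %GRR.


GRR = sqrt(EV^2 + AV^2) = sqrt(0.96^2 + 2.04^2) = 2.2545953
%GRR = GRR / tol * 100 = 2.2545953 / 22.6 * 100
%GRR = 9.9761

9.9761


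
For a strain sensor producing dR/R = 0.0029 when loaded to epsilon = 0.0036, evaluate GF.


GF = (dR/R) / epsilon
= 0.0029 / 0.0036
= 0.8056

0.8056


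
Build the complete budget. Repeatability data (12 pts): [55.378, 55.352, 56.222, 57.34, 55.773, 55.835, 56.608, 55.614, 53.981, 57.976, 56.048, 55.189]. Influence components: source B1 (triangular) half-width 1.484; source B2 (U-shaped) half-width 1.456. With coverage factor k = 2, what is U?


mean = (55.378 + 55.352 + 56.222 + 57.34 + 55.773 + 55.835 + 56.608 + 55.614 + 53.981 + 57.976 + 56.048 + 55.189) / 12 = 55.943
s = sqrt(sum((x - mean)^2)/(n-1)) = 1.0379639
u_A = s / sqrt(n) = 1.0379639 / sqrt(12) = 0.29963437
u_B1 = 1.484 / sqrt(6) = 0.60584046
u_B2 = 1.456 / sqrt(2) = 1.0295475
uc = sqrt(0.29963437^2 + 0.60584046^2 + 1.0295475^2) = 1.2315809
U = k * uc = 2 * 1.2315809
U = 2.4632

2.4632


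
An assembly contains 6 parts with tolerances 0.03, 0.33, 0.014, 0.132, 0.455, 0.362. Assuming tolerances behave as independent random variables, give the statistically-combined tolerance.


RSS = sqrt(0.03^2 + 0.33^2 + 0.014^2 + 0.132^2 + 0.455^2 + 0.362^2)
= sqrt(0.465489)
= 0.6823

0.6823


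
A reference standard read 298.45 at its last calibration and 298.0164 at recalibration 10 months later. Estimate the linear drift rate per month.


rate = (v2 - v1) / months
= (298.0164 - 298.45) / 10
= -0.4336 / 10
= -0.0434

-0.0434


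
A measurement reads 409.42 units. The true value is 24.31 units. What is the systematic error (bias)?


Systematic error = measured - true
= 409.42 - 24.31
= 385.1100

385.1100


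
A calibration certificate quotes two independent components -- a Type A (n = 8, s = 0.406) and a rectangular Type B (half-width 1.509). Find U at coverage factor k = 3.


u_A = s / sqrt(n) = 0.406 / sqrt(8) = 0.14354268
u_B = half_width / sqrt(3) = 1.509 / sqrt(3) = 0.87122156
uc = sqrt(u_A^2 + u_B^2) = sqrt(0.14354268^2 + 0.87122156^2) = 0.88296744
U = k * uc = 3 * 0.88296744
U = 2.6489

2.6489


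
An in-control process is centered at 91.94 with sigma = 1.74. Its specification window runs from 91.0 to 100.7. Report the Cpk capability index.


Cpu = (USL - mean) / (3*sigma) = (100.7 - 91.94) / (3*1.74) = 1.6782
Cpl = (mean - LSL) / (3*sigma) = (91.94 - 91.0) / (3*1.74) = 0.1801
Cpk = min(Cpu, Cpl) = 0.1801

0.1801


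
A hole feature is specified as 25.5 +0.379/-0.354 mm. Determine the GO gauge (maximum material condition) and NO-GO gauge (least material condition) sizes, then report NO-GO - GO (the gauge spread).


GO = nominal - lower_tol (smallest hole = maximum material condition)
GO = 25.5 - 0.354 = 25.146
NO-GO = nominal + upper_tol (largest hole = least material condition)
NO-GO = 25.5 + 0.379 = 25.879
spread = NO-GO - GO = 25.879 - 25.146 = 0.7330

0.7330


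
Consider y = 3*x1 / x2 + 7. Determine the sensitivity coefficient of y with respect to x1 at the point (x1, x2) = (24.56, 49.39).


y = 3*x1 / x2 + 7
dy/dx1 = 3/x2
Evaluate at x2 = 49.39: c1 = 3 / 49.39
c1 = 0.0607

0.0607


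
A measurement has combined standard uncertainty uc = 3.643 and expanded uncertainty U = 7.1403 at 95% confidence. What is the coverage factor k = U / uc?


k = U / uc
k = 7.1403 / 3.643
k = 1.96

1.96


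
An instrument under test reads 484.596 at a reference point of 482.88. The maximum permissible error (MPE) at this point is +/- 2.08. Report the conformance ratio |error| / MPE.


e = indication - reference = 484.596 - 482.88 = 1.7160
|e| = 1.7160
ratio = |e| / MPE = 1.7160 / 2.08
ratio = 0.8250

0.8250


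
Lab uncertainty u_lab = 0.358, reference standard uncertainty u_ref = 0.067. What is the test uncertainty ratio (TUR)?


TUR = u_lab / u_ref
= 0.358 / 0.067
= 5.3433

5.3433


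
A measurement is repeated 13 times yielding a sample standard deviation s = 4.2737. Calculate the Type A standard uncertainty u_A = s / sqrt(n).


u_A = s / sqrt(n)
u_A = 4.2737 / sqrt(13)
u_A = 4.2737 / 3.6055513
u_A = 1.1853

1.1853


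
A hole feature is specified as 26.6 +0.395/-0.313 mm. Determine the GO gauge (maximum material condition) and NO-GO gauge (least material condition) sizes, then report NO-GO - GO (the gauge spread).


GO = nominal - lower_tol (smallest hole = maximum material condition)
GO = 26.6 - 0.313 = 26.287
NO-GO = nominal + upper_tol (largest hole = least material condition)
NO-GO = 26.6 + 0.395 = 26.995
spread = NO-GO - GO = 26.995 - 26.287 = 0.7080

0.7080


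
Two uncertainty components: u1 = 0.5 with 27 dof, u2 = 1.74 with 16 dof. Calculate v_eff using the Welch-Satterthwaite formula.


uc = sqrt(u1^2 + u2^2) = sqrt(0.5^2 + 1.74^2) = 1.8104143
v_eff = uc^4 / (u1^4/v1 + u2^4/v2)
= 1.8104143^4 / (0.5^4/27 + 1.74^4/16)
= 10.742661 / 0.57521242
v_eff = 18.6760

18.6760


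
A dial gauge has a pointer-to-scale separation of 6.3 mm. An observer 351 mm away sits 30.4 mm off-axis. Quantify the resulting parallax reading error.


error = h * offset / d
= 6.3 * 30.4 / 351
= 0.5456

0.5456


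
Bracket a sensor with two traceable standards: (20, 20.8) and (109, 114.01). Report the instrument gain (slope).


slope = (y2 - y1) / (x2 - x1)
= (114.01 - 20.8) / (109 - 20)
= 93.2100 / 89
= 1.0473

1.0473


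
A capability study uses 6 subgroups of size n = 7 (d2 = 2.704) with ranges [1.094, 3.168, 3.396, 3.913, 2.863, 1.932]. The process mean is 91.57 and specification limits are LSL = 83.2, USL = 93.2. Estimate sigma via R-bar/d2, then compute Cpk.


R_bar = (1.094 + 3.168 + 3.396 + 3.913 + 2.863 + 1.932) / 6 = 2.7276667
sigma = R_bar / d2 = 2.7276667 / 2.704 = 1.0087525
Cp = (USL - LSL)/(6*sigma) = (93.2 - 83.2)/(6*1.0087525) = 1.6522
Cpu = (93.2 - 91.57)/(3*1.0087525) = 0.5386
Cpl = (91.57 - 83.2)/(3*1.0087525) = 2.7658
Cpk = min(Cpu, Cpl) = 0.5386

0.5386
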